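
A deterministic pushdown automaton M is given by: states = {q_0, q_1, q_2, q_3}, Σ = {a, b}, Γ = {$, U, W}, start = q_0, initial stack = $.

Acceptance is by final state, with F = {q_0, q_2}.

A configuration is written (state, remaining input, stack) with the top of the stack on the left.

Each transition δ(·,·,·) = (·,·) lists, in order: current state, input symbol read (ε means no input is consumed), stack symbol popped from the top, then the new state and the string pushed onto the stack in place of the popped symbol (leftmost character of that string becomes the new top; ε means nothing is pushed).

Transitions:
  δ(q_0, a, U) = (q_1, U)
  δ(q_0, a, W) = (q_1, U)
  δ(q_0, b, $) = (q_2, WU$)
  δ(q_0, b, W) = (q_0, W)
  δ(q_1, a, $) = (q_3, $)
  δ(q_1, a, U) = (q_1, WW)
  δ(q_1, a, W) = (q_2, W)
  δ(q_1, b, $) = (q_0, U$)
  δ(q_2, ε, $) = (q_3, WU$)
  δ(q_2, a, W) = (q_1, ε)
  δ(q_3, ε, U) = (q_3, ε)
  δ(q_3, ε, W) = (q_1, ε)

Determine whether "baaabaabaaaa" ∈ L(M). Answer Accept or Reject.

(q_0, baaabaabaaaa, $) ⊢ (q_2, aaabaabaaaa, WU$) ⊢ (q_1, aabaabaaaa, U$) ⊢ (q_1, abaabaaaa, WW$) ⊢ (q_2, baabaaaa, WW$)
No transition applies at (q_2, baabaaaa, WW$); input not fully consumed.

Reject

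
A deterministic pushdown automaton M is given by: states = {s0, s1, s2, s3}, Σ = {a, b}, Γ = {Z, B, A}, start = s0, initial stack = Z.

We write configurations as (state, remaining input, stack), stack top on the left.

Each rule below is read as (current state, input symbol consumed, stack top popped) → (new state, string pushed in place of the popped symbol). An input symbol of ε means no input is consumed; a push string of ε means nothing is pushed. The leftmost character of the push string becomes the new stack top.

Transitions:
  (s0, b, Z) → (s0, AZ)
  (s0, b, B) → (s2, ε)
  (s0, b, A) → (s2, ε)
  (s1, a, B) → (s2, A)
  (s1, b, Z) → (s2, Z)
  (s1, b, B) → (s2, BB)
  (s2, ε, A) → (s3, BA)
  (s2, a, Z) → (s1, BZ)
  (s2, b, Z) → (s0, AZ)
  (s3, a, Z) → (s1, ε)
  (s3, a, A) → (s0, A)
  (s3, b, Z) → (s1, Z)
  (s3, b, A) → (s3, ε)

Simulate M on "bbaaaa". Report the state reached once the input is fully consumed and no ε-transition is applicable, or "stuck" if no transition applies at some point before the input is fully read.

stuck

(s0, bbaaaa, Z)
  read b, top Z: go to s0, push AZ → (s0, baaaa, AZ)
  read b, top A: go to s2, push ε → (s2, aaaa, Z)
  read a, top Z: go to s1, push BZ → (s1, aaa, BZ)
  read a, top B: go to s2, push A → (s2, aa, AZ)
  ε-move, top A: go to s3, push BA → (s3, aa, BAZ)
No transition for (s3, a, top B); M blocks with input aa remaining.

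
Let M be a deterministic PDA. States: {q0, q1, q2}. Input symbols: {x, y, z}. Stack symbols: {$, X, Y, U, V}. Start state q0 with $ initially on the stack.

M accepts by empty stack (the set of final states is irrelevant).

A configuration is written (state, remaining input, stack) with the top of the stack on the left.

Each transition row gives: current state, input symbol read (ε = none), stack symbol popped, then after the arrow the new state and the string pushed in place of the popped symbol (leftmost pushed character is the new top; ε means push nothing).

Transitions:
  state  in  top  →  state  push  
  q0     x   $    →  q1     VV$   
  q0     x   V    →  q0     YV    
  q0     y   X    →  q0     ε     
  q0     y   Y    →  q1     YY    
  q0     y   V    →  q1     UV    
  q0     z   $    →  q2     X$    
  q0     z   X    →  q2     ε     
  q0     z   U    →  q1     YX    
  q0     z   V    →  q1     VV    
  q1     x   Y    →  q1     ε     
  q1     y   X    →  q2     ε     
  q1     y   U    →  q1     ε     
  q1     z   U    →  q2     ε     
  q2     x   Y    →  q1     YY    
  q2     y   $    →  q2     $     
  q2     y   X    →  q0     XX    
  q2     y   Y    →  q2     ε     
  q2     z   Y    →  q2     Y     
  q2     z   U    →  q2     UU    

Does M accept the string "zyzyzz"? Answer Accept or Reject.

(q0, zyzyzz, $)
  read z, top $: go to q2, push X$ → (q2, yzyzz, X$)
  read y, top X: go to q0, push XX → (q0, zyzz, XX$)
  read z, top X: go to q2, push ε → (q2, yzz, X$)
  read y, top X: go to q0, push XX → (q0, zz, XX$)
  read z, top X: go to q2, push ε → (q2, z, X$)
No transition applies at (q2, z, X$); input not fully consumed.

Reject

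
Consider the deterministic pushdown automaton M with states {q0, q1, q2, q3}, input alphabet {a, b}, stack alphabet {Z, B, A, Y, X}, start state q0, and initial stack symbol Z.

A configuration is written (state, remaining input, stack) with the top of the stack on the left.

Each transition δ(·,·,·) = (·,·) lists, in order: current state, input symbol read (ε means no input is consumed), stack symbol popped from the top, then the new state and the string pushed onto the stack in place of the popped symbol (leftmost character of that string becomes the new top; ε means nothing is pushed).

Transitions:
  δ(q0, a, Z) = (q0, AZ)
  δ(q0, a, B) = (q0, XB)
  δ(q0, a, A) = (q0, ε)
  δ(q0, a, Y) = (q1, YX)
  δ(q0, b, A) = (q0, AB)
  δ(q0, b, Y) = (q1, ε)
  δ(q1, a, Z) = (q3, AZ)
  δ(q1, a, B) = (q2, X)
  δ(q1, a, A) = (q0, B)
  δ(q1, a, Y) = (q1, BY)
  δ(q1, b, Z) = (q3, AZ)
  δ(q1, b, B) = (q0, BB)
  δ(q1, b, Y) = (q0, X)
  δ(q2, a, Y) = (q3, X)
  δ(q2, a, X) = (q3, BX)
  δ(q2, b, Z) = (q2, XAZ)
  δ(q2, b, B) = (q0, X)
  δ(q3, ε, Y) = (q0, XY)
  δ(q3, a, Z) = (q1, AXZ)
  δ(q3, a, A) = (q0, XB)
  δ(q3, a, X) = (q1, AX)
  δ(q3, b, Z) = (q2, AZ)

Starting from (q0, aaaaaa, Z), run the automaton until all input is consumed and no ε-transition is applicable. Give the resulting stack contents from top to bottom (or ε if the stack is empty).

(q0, aaaaaa, Z) ⊢ (q0, aaaaa, AZ) ⊢ (q0, aaaa, Z) ⊢ (q0, aaa, AZ) ⊢ (q0, aa, Z) ⊢ (q0, a, AZ) ⊢ (q0, ε, Z)
All input consumed in state q0 with stack Z.

Z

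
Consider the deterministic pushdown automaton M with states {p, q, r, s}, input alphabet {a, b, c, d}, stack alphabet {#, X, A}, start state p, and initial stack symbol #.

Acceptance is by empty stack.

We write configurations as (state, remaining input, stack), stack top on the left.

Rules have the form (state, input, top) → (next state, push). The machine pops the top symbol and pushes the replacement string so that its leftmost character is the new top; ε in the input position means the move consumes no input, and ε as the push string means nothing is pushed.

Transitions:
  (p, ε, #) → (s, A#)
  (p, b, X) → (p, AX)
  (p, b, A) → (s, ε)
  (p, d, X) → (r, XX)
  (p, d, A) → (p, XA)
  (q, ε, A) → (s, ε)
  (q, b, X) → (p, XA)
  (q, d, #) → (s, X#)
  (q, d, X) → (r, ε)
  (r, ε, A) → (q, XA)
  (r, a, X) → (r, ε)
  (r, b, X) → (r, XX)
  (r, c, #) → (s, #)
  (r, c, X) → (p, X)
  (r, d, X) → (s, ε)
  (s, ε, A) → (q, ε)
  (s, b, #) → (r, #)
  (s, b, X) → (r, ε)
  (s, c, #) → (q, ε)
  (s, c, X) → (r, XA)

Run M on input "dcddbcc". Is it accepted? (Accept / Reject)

Accept

(p, dcddbcc, #)
  ε-move, top #: go to s, push A# → (s, dcddbcc, A#)
  ε-move, top A: go to q, push ε → (q, dcddbcc, #)
  read d, top #: go to s, push X# → (s, cddbcc, X#)
  read c, top X: go to r, push XA → (r, ddbcc, XA#)
  read d, top X: go to s, push ε → (s, dbcc, A#)
  ε-move, top A: go to q, push ε → (q, dbcc, #)
  read d, top #: go to s, push X# → (s, bcc, X#)
  read b, top X: go to r, push ε → (r, cc, #)
  read c, top #: go to s, push # → (s, c, #)
  read c, top #: go to q, push ε → (q, ε, ε)
All input consumed and the stack is empty.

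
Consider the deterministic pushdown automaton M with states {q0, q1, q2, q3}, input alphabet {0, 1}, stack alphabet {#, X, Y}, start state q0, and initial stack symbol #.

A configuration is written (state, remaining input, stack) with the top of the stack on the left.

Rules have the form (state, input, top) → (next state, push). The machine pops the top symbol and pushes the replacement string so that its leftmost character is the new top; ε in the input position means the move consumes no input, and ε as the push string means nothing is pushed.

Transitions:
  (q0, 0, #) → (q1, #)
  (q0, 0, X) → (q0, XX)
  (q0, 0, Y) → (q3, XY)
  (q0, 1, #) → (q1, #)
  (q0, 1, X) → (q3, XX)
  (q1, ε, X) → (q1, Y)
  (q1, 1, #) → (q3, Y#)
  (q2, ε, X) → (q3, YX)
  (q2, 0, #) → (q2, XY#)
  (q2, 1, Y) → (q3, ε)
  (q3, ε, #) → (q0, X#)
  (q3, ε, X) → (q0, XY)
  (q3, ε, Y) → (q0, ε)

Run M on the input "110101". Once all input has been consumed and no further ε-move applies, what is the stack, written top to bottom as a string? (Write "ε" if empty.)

#

(q0, 110101, #)
  read 1, top #: go to q1, push # → (q1, 10101, #)
  read 1, top #: go to q3, push Y# → (q3, 0101, Y#)
  ε-move, top Y: go to q0, push ε → (q0, 0101, #)
  read 0, top #: go to q1, push # → (q1, 101, #)
  read 1, top #: go to q3, push Y# → (q3, 01, Y#)
  ε-move, top Y: go to q0, push ε → (q0, 01, #)
  read 0, top #: go to q1, push # → (q1, 1, #)
  read 1, top #: go to q3, push Y# → (q3, ε, Y#)
  ε-move, top Y: go to q0, push ε → (q0, ε, #)
All input consumed in state q0 with stack #.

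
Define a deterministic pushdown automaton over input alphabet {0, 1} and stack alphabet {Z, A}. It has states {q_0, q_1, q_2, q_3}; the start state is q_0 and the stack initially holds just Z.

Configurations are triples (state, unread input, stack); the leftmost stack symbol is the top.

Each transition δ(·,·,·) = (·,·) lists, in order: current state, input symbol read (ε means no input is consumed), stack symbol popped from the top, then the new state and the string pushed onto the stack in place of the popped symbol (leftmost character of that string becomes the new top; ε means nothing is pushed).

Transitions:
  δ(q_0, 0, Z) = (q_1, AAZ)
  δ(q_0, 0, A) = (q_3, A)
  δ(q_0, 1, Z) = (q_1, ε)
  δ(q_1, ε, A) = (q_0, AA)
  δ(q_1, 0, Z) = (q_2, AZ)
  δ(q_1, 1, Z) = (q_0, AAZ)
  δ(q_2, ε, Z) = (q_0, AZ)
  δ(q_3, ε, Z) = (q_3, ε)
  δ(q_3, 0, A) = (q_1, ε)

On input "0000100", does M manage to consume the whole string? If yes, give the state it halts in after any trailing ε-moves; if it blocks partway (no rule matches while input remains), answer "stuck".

stuck

(q_0, 0000100, Z)
  read 0, top Z: go to q_1, push AAZ → (q_1, 000100, AAZ)
  ε-move, top A: go to q_0, push AA → (q_0, 000100, AAAZ)
  read 0, top A: go to q_3, push A → (q_3, 00100, AAAZ)
  read 0, top A: go to q_1, push ε → (q_1, 0100, AAZ)
  ε-move, top A: go to q_0, push AA → (q_0, 0100, AAAZ)
  read 0, top A: go to q_3, push A → (q_3, 100, AAAZ)
No transition for (q_3, 1, top A); M blocks with input 100 remaining.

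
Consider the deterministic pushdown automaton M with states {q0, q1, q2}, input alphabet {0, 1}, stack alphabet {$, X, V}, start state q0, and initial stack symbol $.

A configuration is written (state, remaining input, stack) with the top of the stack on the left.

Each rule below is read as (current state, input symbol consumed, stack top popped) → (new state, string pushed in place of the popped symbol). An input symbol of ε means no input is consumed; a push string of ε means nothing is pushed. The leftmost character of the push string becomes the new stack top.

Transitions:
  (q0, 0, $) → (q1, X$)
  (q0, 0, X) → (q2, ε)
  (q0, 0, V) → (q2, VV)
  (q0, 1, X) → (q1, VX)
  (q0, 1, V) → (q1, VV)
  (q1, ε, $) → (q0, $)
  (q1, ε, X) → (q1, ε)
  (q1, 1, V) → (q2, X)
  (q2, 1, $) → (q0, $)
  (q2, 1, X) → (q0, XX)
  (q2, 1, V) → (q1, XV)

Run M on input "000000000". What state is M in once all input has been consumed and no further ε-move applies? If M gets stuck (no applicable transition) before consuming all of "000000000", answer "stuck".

q0

(q0, 000000000, $)
  read 0, top $: go to q1, push X$ → (q1, 00000000, X$)
  ε-move, top X: go to q1, push ε → (q1, 00000000, $)
  ε-move, top $: go to q0, push $ → (q0, 00000000, $)
  read 0, top $: go to q1, push X$ → (q1, 0000000, X$)
  ε-move, top X: go to q1, push ε → (q1, 0000000, $)
  ε-move, top $: go to q0, push $ → (q0, 0000000, $)
  read 0, top $: go to q1, push X$ → (q1, 000000, X$)
  ε-move, top X: go to q1, push ε → (q1, 000000, $)
  ε-move, top $: go to q0, push $ → (q0, 000000, $)
  read 0, top $: go to q1, push X$ → (q1, 00000, X$)
  ε-move, top X: go to q1, push ε → (q1, 00000, $)
  ε-move, top $: go to q0, push $ → (q0, 00000, $)
  read 0, top $: go to q1, push X$ → (q1, 0000, X$)
  ε-move, top X: go to q1, push ε → (q1, 0000, $)
  ε-move, top $: go to q0, push $ → (q0, 0000, $)
  read 0, top $: go to q1, push X$ → (q1, 000, X$)
  ε-move, top X: go to q1, push ε → (q1, 000, $)
  ε-move, top $: go to q0, push $ → (q0, 000, $)
  read 0, top $: go to q1, push X$ → (q1, 00, X$)
  ε-move, top X: go to q1, push ε → (q1, 00, $)
  ε-move, top $: go to q0, push $ → (q0, 00, $)
  read 0, top $: go to q1, push X$ → (q1, 0, X$)
  ε-move, top X: go to q1, push ε → (q1, 0, $)
  ε-move, top $: go to q0, push $ → (q0, 0, $)
  read 0, top $: go to q1, push X$ → (q1, ε, X$)
  ε-move, top X: go to q1, push ε → (q1, ε, $)
  ε-move, top $: go to q0, push $ → (q0, ε, $)
All input consumed; M is in state q0.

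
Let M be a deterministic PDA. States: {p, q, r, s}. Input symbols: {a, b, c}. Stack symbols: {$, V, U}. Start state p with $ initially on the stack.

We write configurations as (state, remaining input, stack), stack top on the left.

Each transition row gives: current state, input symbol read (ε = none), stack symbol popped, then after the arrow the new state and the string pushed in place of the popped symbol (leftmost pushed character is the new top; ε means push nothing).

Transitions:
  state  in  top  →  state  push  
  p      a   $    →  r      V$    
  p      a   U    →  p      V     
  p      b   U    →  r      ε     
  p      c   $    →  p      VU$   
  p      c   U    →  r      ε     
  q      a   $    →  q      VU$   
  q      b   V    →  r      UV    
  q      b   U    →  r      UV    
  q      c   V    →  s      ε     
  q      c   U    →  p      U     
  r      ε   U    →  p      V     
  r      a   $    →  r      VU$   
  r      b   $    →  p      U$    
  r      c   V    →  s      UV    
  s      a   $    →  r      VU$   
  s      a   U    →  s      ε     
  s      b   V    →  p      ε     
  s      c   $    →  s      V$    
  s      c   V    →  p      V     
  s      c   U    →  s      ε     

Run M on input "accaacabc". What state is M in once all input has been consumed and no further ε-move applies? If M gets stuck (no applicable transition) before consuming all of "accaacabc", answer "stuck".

(p, accaacabc, $) ⊢ (r, ccaacabc, V$) ⊢ (s, caacabc, UV$) ⊢ (s, aacabc, V$)
No transition for (s, a, top V); M blocks with input aacabc remaining.

stuck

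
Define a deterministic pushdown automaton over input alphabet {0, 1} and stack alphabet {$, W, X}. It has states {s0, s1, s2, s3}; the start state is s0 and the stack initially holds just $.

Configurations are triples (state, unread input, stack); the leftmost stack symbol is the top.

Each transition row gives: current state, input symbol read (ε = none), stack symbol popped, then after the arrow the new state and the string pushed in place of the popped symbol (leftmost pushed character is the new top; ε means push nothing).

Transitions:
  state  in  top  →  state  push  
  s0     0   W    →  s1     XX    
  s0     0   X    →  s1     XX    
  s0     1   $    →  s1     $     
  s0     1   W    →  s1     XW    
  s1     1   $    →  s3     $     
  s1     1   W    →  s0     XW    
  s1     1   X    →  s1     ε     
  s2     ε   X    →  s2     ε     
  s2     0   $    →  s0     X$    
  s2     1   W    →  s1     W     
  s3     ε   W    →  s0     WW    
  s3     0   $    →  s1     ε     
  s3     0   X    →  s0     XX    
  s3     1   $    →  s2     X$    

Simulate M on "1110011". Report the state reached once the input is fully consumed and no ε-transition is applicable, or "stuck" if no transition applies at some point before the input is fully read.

s1

(s0, 1110011, $)
  read 1, top $: go to s1, push $ → (s1, 110011, $)
  read 1, top $: go to s3, push $ → (s3, 10011, $)
  read 1, top $: go to s2, push X$ → (s2, 0011, X$)
  ε-move, top X: go to s2, push ε → (s2, 0011, $)
  read 0, top $: go to s0, push X$ → (s0, 011, X$)
  read 0, top X: go to s1, push XX → (s1, 11, XX$)
  read 1, top X: go to s1, push ε → (s1, 1, X$)
  read 1, top X: go to s1, push ε → (s1, ε, $)
All input consumed; M is in state s1.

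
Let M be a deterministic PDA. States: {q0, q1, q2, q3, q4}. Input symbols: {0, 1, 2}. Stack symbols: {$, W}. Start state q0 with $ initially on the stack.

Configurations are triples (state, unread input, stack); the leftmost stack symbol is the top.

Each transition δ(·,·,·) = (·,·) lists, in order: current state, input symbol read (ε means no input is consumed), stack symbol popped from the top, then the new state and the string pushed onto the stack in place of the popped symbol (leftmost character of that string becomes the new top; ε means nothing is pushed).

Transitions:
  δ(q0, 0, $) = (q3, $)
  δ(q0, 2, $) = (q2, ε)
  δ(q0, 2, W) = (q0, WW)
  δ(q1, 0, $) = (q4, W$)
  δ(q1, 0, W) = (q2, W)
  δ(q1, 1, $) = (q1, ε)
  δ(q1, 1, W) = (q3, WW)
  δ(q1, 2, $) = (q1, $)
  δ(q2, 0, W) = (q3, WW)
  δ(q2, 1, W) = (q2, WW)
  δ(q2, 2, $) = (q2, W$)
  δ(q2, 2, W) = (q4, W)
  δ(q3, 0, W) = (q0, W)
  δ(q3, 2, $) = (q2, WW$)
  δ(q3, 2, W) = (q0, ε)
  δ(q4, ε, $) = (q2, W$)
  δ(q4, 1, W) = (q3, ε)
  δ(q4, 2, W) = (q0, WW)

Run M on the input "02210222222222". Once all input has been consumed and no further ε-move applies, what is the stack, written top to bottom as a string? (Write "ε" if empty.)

(q0, 02210222222222, $) ⊢ (q3, 2210222222222, $) ⊢ (q2, 210222222222, WW$) ⊢ (q4, 10222222222, WW$) ⊢ (q3, 0222222222, W$) ⊢ (q0, 222222222, W$) ⊢ (q0, 22222222, WW$) ⊢ (q0, 2222222, WWW$) ⊢ (q0, 222222, WWWW$) ⊢ (q0, 22222, WWWWW$) ⊢ (q0, 2222, WWWWWW$) ⊢ (q0, 222, WWWWWWW$) ⊢ (q0, 22, WWWWWWWW$) ⊢ (q0, 2, WWWWWWWWW$) ⊢ (q0, ε, WWWWWWWWWW$)
All input consumed in state q0 with stack WWWWWWWWWW$.

WWWWWWWWWW$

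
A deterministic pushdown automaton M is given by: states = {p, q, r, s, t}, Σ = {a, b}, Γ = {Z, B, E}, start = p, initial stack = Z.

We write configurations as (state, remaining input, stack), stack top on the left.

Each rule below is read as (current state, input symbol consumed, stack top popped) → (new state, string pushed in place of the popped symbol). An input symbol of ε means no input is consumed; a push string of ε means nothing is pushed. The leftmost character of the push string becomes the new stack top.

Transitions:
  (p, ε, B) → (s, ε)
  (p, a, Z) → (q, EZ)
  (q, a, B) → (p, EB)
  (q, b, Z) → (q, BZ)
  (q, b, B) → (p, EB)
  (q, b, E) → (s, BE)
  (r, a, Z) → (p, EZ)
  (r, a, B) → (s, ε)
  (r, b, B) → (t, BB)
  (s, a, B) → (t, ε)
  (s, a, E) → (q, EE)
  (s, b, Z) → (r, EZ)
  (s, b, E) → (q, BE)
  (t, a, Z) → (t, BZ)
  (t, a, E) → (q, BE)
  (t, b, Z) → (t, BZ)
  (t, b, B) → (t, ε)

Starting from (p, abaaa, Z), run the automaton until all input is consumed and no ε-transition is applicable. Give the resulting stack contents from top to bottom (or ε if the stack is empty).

(p, abaaa, Z) ⊢ (q, baaa, EZ) ⊢ (s, aaa, BEZ) ⊢ (t, aa, EZ) ⊢ (q, a, BEZ) ⊢ (p, ε, EBEZ)
All input consumed in state p with stack EBEZ.

EBEZ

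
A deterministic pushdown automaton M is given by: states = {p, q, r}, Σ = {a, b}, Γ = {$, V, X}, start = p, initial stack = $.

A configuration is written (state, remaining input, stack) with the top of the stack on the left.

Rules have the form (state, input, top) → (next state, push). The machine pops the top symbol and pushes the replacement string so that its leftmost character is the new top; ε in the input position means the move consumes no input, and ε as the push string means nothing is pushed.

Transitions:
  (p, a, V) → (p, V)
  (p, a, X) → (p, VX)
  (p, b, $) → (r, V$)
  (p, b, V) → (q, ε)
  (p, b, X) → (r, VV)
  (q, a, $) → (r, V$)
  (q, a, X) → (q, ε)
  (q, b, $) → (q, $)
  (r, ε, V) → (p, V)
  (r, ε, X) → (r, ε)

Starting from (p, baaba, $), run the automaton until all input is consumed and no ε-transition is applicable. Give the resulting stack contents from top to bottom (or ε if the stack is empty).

V$

(p, baaba, $) ⊢ (r, aaba, V$) ⊢ (p, aaba, V$) ⊢ (p, aba, V$) ⊢ (p, ba, V$) ⊢ (q, a, $) ⊢ (r, ε, V$) ⊢ (p, ε, V$)
All input consumed in state p with stack V$.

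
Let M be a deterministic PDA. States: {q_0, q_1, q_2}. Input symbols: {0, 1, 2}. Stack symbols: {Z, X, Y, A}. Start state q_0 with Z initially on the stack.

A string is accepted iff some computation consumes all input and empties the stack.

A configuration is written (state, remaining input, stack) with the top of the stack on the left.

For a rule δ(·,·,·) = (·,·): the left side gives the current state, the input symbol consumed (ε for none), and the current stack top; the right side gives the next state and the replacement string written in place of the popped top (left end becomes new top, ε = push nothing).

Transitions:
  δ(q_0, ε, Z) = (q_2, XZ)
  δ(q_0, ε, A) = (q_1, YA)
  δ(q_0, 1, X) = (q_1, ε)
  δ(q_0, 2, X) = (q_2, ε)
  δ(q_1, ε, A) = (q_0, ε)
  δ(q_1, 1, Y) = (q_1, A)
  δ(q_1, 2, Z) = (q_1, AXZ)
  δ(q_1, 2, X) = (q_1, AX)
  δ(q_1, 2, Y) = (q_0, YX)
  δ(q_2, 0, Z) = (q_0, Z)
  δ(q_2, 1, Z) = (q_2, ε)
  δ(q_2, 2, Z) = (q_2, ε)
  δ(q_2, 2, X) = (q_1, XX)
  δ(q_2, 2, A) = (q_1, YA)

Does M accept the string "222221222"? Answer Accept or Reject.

Accept

(q_0, 222221222, Z)
  ε-move, top Z: go to q_2, push XZ → (q_2, 222221222, XZ)
  read 2, top X: go to q_1, push XX → (q_1, 22221222, XXZ)
  read 2, top X: go to q_1, push AX → (q_1, 2221222, AXXZ)
  ε-move, top A: go to q_0, push ε → (q_0, 2221222, XXZ)
  read 2, top X: go to q_2, push ε → (q_2, 221222, XZ)
  read 2, top X: go to q_1, push XX → (q_1, 21222, XXZ)
  read 2, top X: go to q_1, push AX → (q_1, 1222, AXXZ)
  ε-move, top A: go to q_0, push ε → (q_0, 1222, XXZ)
  read 1, top X: go to q_1, push ε → (q_1, 222, XZ)
  read 2, top X: go to q_1, push AX → (q_1, 22, AXZ)
  ε-move, top A: go to q_0, push ε → (q_0, 22, XZ)
  read 2, top X: go to q_2, push ε → (q_2, 2, Z)
  read 2, top Z: go to q_2, push ε → (q_2, ε, ε)
All input consumed and the stack is empty.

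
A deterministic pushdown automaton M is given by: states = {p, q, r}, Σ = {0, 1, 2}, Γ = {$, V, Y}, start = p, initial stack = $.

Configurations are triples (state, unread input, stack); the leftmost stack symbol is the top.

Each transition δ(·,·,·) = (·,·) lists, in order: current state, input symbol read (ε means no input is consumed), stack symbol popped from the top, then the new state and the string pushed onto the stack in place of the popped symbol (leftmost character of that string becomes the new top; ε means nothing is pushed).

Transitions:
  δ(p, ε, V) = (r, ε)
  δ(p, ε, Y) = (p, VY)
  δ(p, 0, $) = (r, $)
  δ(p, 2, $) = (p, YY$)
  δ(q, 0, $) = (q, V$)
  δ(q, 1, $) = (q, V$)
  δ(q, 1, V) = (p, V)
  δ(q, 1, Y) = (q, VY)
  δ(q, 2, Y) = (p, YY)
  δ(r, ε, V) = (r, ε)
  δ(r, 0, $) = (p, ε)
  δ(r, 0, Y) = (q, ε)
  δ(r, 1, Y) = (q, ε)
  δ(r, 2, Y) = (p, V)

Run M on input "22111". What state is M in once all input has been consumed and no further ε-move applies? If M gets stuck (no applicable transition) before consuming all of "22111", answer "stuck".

r

(p, 22111, $)
  read 2, top $: go to p, push YY$ → (p, 2111, YY$)
  ε-move, top Y: go to p, push VY → (p, 2111, VYY$)
  ε-move, top V: go to r, push ε → (r, 2111, YY$)
  read 2, top Y: go to p, push V → (p, 111, VY$)
  ε-move, top V: go to r, push ε → (r, 111, Y$)
  read 1, top Y: go to q, push ε → (q, 11, $)
  read 1, top $: go to q, push V$ → (q, 1, V$)
  read 1, top V: go to p, push V → (p, ε, V$)
  ε-move, top V: go to r, push ε → (r, ε, $)
All input consumed; M is in state r.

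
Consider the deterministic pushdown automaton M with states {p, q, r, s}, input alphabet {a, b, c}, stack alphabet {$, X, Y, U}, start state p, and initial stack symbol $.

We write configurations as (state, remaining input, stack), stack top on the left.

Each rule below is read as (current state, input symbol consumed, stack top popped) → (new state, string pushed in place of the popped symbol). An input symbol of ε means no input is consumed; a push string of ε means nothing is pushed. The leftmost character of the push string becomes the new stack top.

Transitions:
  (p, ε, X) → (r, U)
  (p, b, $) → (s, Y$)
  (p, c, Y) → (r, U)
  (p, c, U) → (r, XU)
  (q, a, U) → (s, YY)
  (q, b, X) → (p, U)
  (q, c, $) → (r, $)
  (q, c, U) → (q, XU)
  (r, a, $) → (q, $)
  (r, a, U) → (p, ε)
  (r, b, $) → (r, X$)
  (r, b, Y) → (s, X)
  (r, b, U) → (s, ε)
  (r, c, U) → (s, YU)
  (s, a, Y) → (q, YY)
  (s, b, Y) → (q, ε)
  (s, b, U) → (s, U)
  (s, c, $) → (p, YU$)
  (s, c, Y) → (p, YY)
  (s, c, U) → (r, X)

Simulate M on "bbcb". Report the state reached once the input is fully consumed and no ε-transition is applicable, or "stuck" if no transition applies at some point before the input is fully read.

r

(p, bbcb, $)
  read b, top $: go to s, push Y$ → (s, bcb, Y$)
  read b, top Y: go to q, push ε → (q, cb, $)
  read c, top $: go to r, push $ → (r, b, $)
  read b, top $: go to r, push X$ → (r, ε, X$)
All input consumed; M is in state r.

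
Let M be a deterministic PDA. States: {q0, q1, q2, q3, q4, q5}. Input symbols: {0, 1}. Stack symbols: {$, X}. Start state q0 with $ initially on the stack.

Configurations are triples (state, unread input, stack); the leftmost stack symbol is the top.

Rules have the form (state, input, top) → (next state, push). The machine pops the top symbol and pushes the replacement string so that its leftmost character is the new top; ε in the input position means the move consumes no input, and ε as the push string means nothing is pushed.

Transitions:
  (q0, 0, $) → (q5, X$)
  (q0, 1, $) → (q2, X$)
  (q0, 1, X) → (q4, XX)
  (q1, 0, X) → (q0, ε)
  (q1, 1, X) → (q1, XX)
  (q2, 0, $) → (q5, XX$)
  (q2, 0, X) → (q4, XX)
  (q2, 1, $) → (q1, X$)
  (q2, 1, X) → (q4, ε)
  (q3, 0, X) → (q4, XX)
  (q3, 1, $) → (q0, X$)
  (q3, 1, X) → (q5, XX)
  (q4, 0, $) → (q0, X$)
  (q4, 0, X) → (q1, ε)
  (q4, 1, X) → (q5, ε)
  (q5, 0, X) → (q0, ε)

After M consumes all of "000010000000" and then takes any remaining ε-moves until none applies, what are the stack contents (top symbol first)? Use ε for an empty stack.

$

(q0, 000010000000, $)
  read 0, top $: go to q5, push X$ → (q5, 00010000000, X$)
  read 0, top X: go to q0, push ε → (q0, 0010000000, $)
  read 0, top $: go to q5, push X$ → (q5, 010000000, X$)
  read 0, top X: go to q0, push ε → (q0, 10000000, $)
  read 1, top $: go to q2, push X$ → (q2, 0000000, X$)
  read 0, top X: go to q4, push XX → (q4, 000000, XX$)
  read 0, top X: go to q1, push ε → (q1, 00000, X$)
  read 0, top X: go to q0, push ε → (q0, 0000, $)
  read 0, top $: go to q5, push X$ → (q5, 000, X$)
  read 0, top X: go to q0, push ε → (q0, 00, $)
  read 0, top $: go to q5, push X$ → (q5, 0, X$)
  read 0, top X: go to q0, push ε → (q0, ε, $)
All input consumed in state q0 with stack $.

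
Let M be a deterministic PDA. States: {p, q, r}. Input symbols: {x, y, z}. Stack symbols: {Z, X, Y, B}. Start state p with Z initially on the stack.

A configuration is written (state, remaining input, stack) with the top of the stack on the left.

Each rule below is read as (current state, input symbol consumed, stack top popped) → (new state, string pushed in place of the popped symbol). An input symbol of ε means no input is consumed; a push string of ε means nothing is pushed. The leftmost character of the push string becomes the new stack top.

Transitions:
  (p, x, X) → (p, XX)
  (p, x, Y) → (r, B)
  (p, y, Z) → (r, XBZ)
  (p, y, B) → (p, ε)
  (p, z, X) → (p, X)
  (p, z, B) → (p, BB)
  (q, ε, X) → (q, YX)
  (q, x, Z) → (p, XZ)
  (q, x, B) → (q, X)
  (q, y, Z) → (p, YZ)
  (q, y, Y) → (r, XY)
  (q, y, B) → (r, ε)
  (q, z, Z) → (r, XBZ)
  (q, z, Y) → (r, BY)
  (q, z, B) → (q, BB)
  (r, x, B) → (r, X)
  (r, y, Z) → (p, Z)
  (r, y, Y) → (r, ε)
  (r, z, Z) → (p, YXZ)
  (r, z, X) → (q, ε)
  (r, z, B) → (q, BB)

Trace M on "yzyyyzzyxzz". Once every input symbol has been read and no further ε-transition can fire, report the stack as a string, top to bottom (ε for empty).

XBZ

(p, yzyyyzzyxzz, Z)
  read y, top Z: go to r, push XBZ → (r, zyyyzzyxzz, XBZ)
  read z, top X: go to q, push ε → (q, yyyzzyxzz, BZ)
  read y, top B: go to r, push ε → (r, yyzzyxzz, Z)
  read y, top Z: go to p, push Z → (p, yzzyxzz, Z)
  read y, top Z: go to r, push XBZ → (r, zzyxzz, XBZ)
  read z, top X: go to q, push ε → (q, zyxzz, BZ)
  read z, top B: go to q, push BB → (q, yxzz, BBZ)
  read y, top B: go to r, push ε → (r, xzz, BZ)
  read x, top B: go to r, push X → (r, zz, XZ)
  read z, top X: go to q, push ε → (q, z, Z)
  read z, top Z: go to r, push XBZ → (r, ε, XBZ)
All input consumed in state r with stack XBZ.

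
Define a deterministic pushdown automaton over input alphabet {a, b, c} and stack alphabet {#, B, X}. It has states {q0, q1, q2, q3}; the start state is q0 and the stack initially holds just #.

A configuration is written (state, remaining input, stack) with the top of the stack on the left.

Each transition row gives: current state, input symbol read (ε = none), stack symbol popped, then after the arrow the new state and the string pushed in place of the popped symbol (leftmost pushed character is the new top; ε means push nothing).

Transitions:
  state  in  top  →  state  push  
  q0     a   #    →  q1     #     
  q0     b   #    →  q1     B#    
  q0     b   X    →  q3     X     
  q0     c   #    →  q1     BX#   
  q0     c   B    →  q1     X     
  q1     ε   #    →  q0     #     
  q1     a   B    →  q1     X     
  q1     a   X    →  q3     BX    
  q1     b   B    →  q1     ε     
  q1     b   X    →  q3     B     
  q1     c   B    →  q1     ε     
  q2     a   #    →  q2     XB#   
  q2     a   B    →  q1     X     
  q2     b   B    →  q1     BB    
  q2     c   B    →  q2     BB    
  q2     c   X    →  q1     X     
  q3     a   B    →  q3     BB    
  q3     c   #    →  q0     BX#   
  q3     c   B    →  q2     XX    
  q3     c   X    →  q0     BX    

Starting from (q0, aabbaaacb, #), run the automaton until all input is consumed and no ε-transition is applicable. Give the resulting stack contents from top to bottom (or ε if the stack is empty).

X#

(q0, aabbaaacb, #)
  read a, top #: go to q1, push # → (q1, abbaaacb, #)
  ε-move, top #: go to q0, push # → (q0, abbaaacb, #)
  read a, top #: go to q1, push # → (q1, bbaaacb, #)
  ε-move, top #: go to q0, push # → (q0, bbaaacb, #)
  read b, top #: go to q1, push B# → (q1, baaacb, B#)
  read b, top B: go to q1, push ε → (q1, aaacb, #)
  ε-move, top #: go to q0, push # → (q0, aaacb, #)
  read a, top #: go to q1, push # → (q1, aacb, #)
  ε-move, top #: go to q0, push # → (q0, aacb, #)
  read a, top #: go to q1, push # → (q1, acb, #)
  ε-move, top #: go to q0, push # → (q0, acb, #)
  read a, top #: go to q1, push # → (q1, cb, #)
  ε-move, top #: go to q0, push # → (q0, cb, #)
  read c, top #: go to q1, push BX# → (q1, b, BX#)
  read b, top B: go to q1, push ε → (q1, ε, X#)
All input consumed in state q1 with stack X#.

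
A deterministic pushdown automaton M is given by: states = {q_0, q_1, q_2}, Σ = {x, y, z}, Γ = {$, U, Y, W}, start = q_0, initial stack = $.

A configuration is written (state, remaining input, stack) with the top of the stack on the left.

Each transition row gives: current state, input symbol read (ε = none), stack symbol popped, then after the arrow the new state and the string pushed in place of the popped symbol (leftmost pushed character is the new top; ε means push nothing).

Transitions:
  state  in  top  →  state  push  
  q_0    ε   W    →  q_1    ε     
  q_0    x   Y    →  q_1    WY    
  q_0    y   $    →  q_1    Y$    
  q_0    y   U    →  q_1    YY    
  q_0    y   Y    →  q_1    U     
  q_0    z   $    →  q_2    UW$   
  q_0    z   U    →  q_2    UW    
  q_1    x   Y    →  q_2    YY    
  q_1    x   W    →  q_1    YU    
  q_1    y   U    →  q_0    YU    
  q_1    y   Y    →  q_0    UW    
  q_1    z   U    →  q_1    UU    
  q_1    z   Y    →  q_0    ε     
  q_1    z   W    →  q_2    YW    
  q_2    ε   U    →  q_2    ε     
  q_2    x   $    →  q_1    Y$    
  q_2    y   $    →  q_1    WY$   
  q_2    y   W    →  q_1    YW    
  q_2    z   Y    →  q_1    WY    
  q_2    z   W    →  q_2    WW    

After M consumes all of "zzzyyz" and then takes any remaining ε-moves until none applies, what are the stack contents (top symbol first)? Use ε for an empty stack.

(q_0, zzzyyz, $)
  read z, top $: go to q_2, push UW$ → (q_2, zzyyz, UW$)
  ε-move, top U: go to q_2, push ε → (q_2, zzyyz, W$)
  read z, top W: go to q_2, push WW → (q_2, zyyz, WW$)
  read z, top W: go to q_2, push WW → (q_2, yyz, WWW$)
  read y, top W: go to q_1, push YW → (q_1, yz, YWWW$)
  read y, top Y: go to q_0, push UW → (q_0, z, UWWWW$)
  read z, top U: go to q_2, push UW → (q_2, ε, UWWWWW$)
  ε-move, top U: go to q_2, push ε → (q_2, ε, WWWWW$)
All input consumed in state q_2 with stack WWWWW$.

WWWWW$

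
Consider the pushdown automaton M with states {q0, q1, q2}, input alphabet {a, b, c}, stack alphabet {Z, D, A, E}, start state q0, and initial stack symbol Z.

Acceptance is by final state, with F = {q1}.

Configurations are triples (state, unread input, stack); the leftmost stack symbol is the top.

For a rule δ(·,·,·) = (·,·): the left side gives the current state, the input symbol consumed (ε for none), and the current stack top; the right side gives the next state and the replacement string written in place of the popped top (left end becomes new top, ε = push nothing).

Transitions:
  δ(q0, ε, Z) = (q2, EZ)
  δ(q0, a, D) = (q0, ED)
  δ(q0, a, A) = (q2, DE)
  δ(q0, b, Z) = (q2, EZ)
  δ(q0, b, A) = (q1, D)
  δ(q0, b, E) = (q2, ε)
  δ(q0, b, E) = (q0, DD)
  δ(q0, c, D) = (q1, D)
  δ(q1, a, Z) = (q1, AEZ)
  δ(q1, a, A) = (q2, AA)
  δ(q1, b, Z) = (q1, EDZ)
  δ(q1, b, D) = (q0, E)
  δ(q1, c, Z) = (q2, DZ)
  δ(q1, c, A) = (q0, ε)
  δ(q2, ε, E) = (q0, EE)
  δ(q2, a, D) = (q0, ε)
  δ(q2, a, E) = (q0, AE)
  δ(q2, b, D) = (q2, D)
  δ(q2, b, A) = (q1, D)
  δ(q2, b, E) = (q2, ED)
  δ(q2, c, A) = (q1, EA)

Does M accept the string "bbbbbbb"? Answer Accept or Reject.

Reject

No computation consumes all input and reaches a final state.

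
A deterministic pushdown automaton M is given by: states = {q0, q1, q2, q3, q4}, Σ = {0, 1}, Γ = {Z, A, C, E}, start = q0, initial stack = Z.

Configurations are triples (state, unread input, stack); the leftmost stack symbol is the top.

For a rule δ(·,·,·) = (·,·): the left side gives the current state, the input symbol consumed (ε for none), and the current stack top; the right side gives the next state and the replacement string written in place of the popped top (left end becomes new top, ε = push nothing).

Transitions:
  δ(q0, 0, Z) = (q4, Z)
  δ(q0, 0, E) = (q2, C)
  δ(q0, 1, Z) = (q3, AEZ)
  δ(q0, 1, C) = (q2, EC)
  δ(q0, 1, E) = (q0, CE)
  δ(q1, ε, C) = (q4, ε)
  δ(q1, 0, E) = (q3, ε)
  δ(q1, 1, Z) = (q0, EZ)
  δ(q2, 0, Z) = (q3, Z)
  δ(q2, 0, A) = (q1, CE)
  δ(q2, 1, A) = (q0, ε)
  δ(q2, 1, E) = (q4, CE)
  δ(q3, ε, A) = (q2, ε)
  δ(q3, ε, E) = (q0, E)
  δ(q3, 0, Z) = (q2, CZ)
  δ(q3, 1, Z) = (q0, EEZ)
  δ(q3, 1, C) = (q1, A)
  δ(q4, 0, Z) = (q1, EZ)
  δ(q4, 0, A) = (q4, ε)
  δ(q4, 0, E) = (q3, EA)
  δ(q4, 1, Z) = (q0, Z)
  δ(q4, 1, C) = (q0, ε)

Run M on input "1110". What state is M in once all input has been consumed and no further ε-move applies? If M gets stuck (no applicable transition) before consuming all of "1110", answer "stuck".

(q0, 1110, Z)
  read 1, top Z: go to q3, push AEZ → (q3, 110, AEZ)
  ε-move, top A: go to q2, push ε → (q2, 110, EZ)
  read 1, top E: go to q4, push CE → (q4, 10, CEZ)
  read 1, top C: go to q0, push ε → (q0, 0, EZ)
  read 0, top E: go to q2, push C → (q2, ε, CZ)
All input consumed; M is in state q2.

q2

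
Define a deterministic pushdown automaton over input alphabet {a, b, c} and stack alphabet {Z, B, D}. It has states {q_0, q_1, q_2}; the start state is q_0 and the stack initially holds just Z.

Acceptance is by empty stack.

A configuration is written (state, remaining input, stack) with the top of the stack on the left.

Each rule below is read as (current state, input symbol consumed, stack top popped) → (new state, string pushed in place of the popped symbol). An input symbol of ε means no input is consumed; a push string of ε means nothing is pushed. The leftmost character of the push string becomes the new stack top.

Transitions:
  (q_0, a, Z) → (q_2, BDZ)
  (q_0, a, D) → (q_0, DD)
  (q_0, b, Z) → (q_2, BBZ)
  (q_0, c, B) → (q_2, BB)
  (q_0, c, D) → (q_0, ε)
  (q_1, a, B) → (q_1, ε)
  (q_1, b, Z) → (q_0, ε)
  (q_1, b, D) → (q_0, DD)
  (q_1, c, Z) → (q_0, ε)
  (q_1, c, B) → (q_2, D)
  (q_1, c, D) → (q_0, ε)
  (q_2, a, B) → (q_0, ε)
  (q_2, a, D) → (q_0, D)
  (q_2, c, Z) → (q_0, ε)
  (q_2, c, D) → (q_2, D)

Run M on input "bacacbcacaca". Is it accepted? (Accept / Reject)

(q_0, bacacbcacaca, Z) ⊢ (q_2, acacbcacaca, BBZ) ⊢ (q_0, cacbcacaca, BZ) ⊢ (q_2, acbcacaca, BBZ) ⊢ (q_0, cbcacaca, BZ) ⊢ (q_2, bcacaca, BBZ)
No transition applies at (q_2, bcacaca, BBZ); input not fully consumed.

Reject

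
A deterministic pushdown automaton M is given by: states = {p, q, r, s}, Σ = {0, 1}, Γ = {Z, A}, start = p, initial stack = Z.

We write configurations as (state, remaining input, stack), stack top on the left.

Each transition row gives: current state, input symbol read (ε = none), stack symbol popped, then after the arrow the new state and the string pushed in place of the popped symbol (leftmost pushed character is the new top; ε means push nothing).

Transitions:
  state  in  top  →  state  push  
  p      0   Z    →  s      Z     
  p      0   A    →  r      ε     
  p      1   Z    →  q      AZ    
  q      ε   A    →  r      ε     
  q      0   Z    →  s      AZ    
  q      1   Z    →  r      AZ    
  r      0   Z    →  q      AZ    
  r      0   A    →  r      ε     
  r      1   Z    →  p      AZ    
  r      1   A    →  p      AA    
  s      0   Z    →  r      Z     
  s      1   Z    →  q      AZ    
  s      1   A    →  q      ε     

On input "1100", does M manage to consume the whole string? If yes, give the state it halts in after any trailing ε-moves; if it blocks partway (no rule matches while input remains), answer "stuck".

(p, 1100, Z)
  read 1, top Z: go to q, push AZ → (q, 100, AZ)
  ε-move, top A: go to r, push ε → (r, 100, Z)
  read 1, top Z: go to p, push AZ → (p, 00, AZ)
  read 0, top A: go to r, push ε → (r, 0, Z)
  read 0, top Z: go to q, push AZ → (q, ε, AZ)
  ε-move, top A: go to r, push ε → (r, ε, Z)
All input consumed; M is in state r.

r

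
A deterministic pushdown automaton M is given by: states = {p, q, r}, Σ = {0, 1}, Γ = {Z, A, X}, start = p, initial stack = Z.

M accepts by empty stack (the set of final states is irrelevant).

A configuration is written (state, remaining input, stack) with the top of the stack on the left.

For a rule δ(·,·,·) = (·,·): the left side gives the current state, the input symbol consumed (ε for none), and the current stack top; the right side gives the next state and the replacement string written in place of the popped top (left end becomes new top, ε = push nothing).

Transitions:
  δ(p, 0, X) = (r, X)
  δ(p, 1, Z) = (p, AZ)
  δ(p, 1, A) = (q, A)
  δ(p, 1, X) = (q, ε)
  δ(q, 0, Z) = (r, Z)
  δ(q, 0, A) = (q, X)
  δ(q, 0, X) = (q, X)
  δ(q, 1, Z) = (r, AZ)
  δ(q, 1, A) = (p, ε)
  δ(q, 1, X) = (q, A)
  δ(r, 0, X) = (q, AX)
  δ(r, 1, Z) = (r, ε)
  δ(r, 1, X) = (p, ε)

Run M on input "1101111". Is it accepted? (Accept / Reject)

Reject

(p, 1101111, Z)
  read 1, top Z: go to p, push AZ → (p, 101111, AZ)
  read 1, top A: go to q, push A → (q, 01111, AZ)
  read 0, top A: go to q, push X → (q, 1111, XZ)
  read 1, top X: go to q, push A → (q, 111, AZ)
  read 1, top A: go to p, push ε → (p, 11, Z)
  read 1, top Z: go to p, push AZ → (p, 1, AZ)
  read 1, top A: go to q, push A → (q, ε, AZ)
All input consumed; stack is AZ, not empty, and no further ε-move applies.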